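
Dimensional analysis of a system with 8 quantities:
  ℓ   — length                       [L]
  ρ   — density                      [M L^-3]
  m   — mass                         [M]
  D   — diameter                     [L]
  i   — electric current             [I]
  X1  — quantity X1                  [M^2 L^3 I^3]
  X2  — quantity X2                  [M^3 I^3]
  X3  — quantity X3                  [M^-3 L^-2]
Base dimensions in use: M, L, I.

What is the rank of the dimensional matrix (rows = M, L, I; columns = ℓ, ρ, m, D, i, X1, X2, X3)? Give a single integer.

Dimensional matrix (M×L×I by ℓ×ρ×m×D×i×X1×X2×X3):
  M: [ 0  1  1  0  0  2  3 -3]
  L: [ 1 -3  0  1  0  3  0 -2]
  I: [ 0  0  0  0  1  3  3  0]
Echelon form has 3 nonzero rows (pivots: ℓ,ρ,i)

3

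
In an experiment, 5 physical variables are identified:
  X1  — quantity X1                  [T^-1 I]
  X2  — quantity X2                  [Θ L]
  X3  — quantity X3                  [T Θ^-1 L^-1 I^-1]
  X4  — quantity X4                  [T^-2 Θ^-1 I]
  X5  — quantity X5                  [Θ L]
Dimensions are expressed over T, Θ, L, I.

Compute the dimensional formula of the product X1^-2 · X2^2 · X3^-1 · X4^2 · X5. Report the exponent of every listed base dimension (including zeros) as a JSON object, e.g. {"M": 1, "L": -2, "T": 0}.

{"T": -3, "Θ": 2, "L": 4, "I": 1}

Write exponents as rows T,Θ,L,I / cols X1,X2,X3,X4,X5:
  T: [-1  0  1 -2  0]
  Θ: [ 0  1 -1 -1  1]
  L: [ 0  1 -1  0  1]
  I: [ 1  0 -1  1  0]
  [T]: (-2)·-1+(2)·0+(-1)·1+(2)·-2+(1)·0 = -3
  [Θ]: (-2)·0+(2)·1+(-1)·-1+(2)·-1+(1)·1 = 2
  [L]: (-2)·0+(2)·1+(-1)·-1+(2)·0+(1)·1 = 4
  [I]: (-2)·1+(2)·0+(-1)·-1+(2)·1+(1)·0 = 1
⇒ T^-3 Θ^2 L^4 I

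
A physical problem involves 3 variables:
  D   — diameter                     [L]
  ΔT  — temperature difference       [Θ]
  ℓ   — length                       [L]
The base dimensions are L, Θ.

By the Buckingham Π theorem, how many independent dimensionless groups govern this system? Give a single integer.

1

Write exponents as rows L,Θ / cols D,ΔT,ℓ:
  L: [ 1  0  1]
  Θ: [ 0  1  0]
Row reduction gives pivot columns D,ΔT; rank = 2
3 vars − rank 2 = 1 Π group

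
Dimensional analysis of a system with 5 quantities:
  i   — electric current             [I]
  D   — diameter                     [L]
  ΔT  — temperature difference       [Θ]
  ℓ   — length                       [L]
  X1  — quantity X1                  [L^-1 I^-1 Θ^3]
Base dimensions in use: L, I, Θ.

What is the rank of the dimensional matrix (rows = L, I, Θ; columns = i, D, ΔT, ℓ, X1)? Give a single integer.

3

Write exponents as rows L,I,Θ / cols i,D,ΔT,ℓ,X1:
  L: [ 0  1  0  1 -1]
  I: [ 1  0  0  0 -1]
  Θ: [ 0  0  1  0  3]
Row reduction gives pivot columns i,D,ΔT; rank = 3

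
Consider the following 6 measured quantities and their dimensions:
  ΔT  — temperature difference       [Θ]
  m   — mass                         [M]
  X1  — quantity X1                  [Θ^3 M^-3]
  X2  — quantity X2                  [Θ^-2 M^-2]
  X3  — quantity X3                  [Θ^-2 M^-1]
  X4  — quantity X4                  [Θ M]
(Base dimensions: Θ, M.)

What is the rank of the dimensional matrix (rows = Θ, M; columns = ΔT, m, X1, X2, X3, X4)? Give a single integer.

2

Write exponents as rows Θ,M / cols ΔT,m,X1,X2,X3,X4:
  Θ: [ 1  0  3 -2 -2  1]
  M: [ 0  1 -3 -2 -1  1]
Echelon form has 2 nonzero rows (pivots: ΔT,m)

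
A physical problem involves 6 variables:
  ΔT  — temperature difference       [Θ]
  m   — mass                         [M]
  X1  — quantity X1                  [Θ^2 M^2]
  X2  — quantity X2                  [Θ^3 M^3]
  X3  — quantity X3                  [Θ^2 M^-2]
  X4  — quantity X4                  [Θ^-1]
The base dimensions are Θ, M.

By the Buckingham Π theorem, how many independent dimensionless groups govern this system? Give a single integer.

Dimensional matrix (Θ×M by ΔT×m×X1×X2×X3×X4):
  Θ: [ 1  0  2  3  2 -1]
  M: [ 0  1  2  3 -2  0]
RREF → pivots at {ΔT,m} ⇒ r = 2
Π count = n − r = 6 − 2 = 4

4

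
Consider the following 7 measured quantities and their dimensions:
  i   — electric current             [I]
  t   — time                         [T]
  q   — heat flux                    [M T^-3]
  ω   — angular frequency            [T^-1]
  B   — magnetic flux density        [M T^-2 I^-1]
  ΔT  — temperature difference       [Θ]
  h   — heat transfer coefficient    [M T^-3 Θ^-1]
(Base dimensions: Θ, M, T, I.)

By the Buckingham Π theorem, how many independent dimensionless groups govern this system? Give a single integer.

3

Exponent matrix [Θ,M,T,I] × [i,t,q,ω,B,ΔT,h]:
  Θ: [ 0  0  0  0  0  1 -1]
  M: [ 0  0  1  0  1  0  1]
  T: [ 0  1 -3 -1 -2  0 -3]
  I: [ 1  0  0  0 -1  0  0]
Echelon form has 4 nonzero rows (pivots: i,t,q,ΔT)
7 vars − rank 4 = 3 Π groups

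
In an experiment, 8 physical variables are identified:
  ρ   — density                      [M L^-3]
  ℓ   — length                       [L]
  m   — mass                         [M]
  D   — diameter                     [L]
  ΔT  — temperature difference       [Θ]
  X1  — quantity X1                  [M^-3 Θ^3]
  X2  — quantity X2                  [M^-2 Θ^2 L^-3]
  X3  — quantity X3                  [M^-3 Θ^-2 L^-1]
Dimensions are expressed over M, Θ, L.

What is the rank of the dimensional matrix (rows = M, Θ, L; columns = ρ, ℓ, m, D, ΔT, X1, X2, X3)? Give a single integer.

Dimensional matrix (M×Θ×L by ρ×ℓ×m×D×ΔT×X1×X2×X3):
  M: [ 1  0  1  0  0 -3 -2 -3]
  Θ: [ 0  0  0  0  1  3  2 -2]
  L: [-3  1  0  1  0  0 -3 -1]
RREF → pivots at {ρ,ℓ,ΔT} ⇒ r = 3

3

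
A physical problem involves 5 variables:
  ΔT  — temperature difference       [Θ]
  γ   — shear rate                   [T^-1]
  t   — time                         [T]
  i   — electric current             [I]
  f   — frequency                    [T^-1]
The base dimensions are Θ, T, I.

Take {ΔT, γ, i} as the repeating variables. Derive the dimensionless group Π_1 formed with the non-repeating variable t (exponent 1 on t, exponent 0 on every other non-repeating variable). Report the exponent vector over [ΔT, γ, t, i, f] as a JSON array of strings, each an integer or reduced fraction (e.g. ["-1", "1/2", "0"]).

["0", "1", "1", "0", "0"]

Exponent matrix [Θ,T,I] × [ΔT,γ,t,i,f]:
  Θ: [ 1  0  0  0  0]
  T: [ 0 -1  1  0 -1]
  I: [ 0  0  0  1  0]
RREF → pivots at {ΔT,γ,i} ⇒ r = 3
Pivot set = {ΔT,γ,i}, free = {t,f}
RREF:
  r0: [   1    0    0    0    0]
  r1: [   0    1   -1    0    1]
  r2: [   0    0    0    1    0]
Fix exponent of t at 1, f at 0; solve each RREF row for its pivot's exponent:
  r0: exp(ΔT) + (0)·1 = 0 ⇒ exp(ΔT) = 0
  r1: exp(γ) + (-1)·1 = 0 ⇒ exp(γ) = 1
  r2: exp(i) + (0)·1 = 0 ⇒ exp(i) = 0
Π_1 = γ · t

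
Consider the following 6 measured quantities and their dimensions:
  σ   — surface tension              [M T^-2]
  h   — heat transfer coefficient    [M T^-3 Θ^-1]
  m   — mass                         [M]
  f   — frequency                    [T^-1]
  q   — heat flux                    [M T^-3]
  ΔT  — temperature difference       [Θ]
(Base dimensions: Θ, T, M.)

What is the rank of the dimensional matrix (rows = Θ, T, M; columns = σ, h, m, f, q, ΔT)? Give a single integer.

Write exponents as rows Θ,T,M / cols σ,h,m,f,q,ΔT:
  Θ: [ 0 -1  0  0  0  1]
  T: [-2 -3  0 -1 -3  0]
  M: [ 1  1  1  0  1  0]
Echelon form has 3 nonzero rows (pivots: σ,h,m)

3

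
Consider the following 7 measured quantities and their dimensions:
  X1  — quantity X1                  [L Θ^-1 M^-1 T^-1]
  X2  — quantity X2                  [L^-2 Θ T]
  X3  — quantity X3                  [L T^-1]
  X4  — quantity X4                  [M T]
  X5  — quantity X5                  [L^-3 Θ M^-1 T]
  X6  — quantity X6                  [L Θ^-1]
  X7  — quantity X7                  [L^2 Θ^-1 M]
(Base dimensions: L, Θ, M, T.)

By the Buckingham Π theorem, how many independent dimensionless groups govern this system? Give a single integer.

4

Exponent matrix [L,Θ,M,T] × [X1,X2,X3,X4,X5,X6,X7]:
  L: [ 1 -2  1  0 -3  1  2]
  Θ: [-1  1  0  0  1 -1 -1]
  M: [-1  0  0  1 -1  0  1]
  T: [-1  1 -1  1  1  0  0]
Echelon form has 3 nonzero rows (pivots: X1,X2,X3)
7 vars − rank 3 = 4 Π groups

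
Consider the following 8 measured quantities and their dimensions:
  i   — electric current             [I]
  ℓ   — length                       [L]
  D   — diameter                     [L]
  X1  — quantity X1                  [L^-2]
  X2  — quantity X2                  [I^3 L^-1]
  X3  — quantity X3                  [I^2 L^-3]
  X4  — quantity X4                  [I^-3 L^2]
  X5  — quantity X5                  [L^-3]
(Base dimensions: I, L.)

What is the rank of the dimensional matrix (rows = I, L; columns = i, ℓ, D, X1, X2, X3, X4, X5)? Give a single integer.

2

Dimensional matrix (I×L by i×ℓ×D×X1×X2×X3×X4×X5):
  I: [ 1  0  0  0  3  2 -3  0]
  L: [ 0  1  1 -2 -1 -3  2 -3]
RREF → pivots at {i,ℓ} ⇒ r = 2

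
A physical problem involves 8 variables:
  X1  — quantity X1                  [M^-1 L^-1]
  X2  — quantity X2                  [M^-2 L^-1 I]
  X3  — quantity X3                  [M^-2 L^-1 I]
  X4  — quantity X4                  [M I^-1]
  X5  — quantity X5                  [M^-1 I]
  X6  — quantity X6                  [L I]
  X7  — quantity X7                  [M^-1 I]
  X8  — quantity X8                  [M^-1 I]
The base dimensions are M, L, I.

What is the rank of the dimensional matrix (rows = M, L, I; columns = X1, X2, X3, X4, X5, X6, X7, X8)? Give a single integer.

Write exponents as rows M,L,I / cols X1,X2,X3,X4,X5,X6,X7,X8:
  M: [-1 -2 -2  1 -1  0 -1 -1]
  L: [-1 -1 -1  0  0  1  0  0]
  I: [ 0  1  1 -1  1  1  1  1]
Echelon form has 2 nonzero rows (pivots: X1,X2)

2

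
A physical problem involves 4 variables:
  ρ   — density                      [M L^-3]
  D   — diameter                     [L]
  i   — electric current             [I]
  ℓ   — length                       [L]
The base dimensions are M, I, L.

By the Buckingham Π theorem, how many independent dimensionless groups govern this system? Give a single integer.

1

Dimensional matrix (M×I×L by ρ×D×i×ℓ):
  M: [ 1  0  0  0]
  I: [ 0  0  1  0]
  L: [-3  1  0  1]
Row reduction gives pivot columns ρ,D,i; rank = 3
Π count = n − r = 4 − 3 = 1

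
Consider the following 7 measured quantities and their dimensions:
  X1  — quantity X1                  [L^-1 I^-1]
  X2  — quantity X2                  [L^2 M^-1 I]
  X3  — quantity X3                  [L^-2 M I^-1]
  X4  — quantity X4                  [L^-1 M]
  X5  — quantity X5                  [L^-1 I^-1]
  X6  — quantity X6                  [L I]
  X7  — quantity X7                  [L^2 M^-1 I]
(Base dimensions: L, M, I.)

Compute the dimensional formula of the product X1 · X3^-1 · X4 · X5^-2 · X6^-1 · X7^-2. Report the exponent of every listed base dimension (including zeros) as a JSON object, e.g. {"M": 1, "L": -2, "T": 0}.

Dimensional matrix (L×M×I by X1×X2×X3×X4×X5×X6×X7):
  L: [-1  2 -2 -1 -1  1  2]
  M: [ 0 -1  1  1  0  0 -1]
  I: [-1  1 -1  0 -1  1  1]
  [L]: (1)·-1+(-1)·-2+(1)·-1+(-2)·-1+(-1)·1+(-2)·2 = -3
  [M]: (1)·0+(-1)·1+(1)·1+(-2)·0+(-1)·0+(-2)·-1 = 2
  [I]: (1)·-1+(-1)·-1+(1)·0+(-2)·-1+(-1)·1+(-2)·1 = -1
⇒ L^-3 M^2 I^-1

{"L": -3, "M": 2, "I": -1}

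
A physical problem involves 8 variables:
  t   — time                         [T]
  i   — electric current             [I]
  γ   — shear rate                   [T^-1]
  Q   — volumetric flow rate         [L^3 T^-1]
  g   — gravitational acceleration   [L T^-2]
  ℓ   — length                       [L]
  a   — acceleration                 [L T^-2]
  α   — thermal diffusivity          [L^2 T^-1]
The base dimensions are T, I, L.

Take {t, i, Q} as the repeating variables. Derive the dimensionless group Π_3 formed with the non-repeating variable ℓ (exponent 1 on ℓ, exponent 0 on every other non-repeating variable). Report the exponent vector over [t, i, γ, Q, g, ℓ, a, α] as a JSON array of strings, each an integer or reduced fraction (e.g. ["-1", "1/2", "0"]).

["-1/3", "0", "0", "-1/3", "0", "1", "0", "0"]

Write exponents as rows T,I,L / cols t,i,γ,Q,g,ℓ,a,α:
  T: [ 1  0 -1 -1 -2  0 -2 -1]
  I: [ 0  1  0  0  0  0  0  0]
  L: [ 0  0  0  3  1  1  1  2]
RREF → pivots at {t,i,Q} ⇒ r = 3
Pivot set = {t,i,Q}, free = {γ,g,ℓ,a,α}
RREF:
  r0: [   1    0   -1    0 -5/3  1/3 -5/3 -1/3]
  r1: [   0    1    0    0    0    0    0    0]
  r2: [   0    0    0    1  1/3  1/3  1/3  2/3]
Fix exponent of ℓ at 1, γ at 0, g at 0, a at 0, α at 0; solve each RREF row for its pivot's exponent:
  r0: exp(t) + (1/3)·1 = 0 ⇒ exp(t) = -1/3
  r1: exp(i) + (0)·1 = 0 ⇒ exp(i) = 0
  r2: exp(Q) + (1/3)·1 = 0 ⇒ exp(Q) = -1/3
Π_3 = t^(-1/3) · Q^(-1/3) · ℓ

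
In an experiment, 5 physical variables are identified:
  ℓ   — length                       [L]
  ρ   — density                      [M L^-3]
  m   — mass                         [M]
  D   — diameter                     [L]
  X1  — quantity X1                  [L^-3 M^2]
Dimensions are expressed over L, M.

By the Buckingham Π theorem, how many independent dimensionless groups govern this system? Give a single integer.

3

Write exponents as rows L,M / cols ℓ,ρ,m,D,X1:
  L: [ 1 -3  0  1 -3]
  M: [ 0  1  1  0  2]
Row reduction gives pivot columns ℓ,ρ; rank = 2
Π count = n − r = 5 − 2 = 3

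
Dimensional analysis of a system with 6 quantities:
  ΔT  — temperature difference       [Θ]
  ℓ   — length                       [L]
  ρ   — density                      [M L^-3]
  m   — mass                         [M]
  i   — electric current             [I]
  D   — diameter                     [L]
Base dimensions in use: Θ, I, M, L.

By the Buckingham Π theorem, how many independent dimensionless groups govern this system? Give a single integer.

Dimensional matrix (Θ×I×M×L by ΔT×ℓ×ρ×m×i×D):
  Θ: [ 1  0  0  0  0  0]
  I: [ 0  0  0  0  1  0]
  M: [ 0  0  1  1  0  0]
  L: [ 0  1 -3  0  0  1]
Row reduction gives pivot columns ΔT,ℓ,ρ,i; rank = 4
Π count = n − r = 6 − 4 = 2

2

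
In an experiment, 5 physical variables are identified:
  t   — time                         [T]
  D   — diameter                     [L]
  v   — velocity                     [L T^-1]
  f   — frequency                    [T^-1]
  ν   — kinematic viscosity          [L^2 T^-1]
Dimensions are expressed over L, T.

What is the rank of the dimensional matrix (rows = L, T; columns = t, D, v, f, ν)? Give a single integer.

Exponent matrix [L,T] × [t,D,v,f,ν]:
  L: [ 0  1  1  0  2]
  T: [ 1  0 -1 -1 -1]
RREF → pivots at {t,D} ⇒ r = 2

2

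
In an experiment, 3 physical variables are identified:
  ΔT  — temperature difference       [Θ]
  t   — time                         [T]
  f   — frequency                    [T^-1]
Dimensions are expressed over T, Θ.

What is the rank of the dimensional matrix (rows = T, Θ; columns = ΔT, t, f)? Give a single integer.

2

Exponent matrix [T,Θ] × [ΔT,t,f]:
  T: [ 0  1 -1]
  Θ: [ 1  0  0]
RREF → pivots at {ΔT,t} ⇒ r = 2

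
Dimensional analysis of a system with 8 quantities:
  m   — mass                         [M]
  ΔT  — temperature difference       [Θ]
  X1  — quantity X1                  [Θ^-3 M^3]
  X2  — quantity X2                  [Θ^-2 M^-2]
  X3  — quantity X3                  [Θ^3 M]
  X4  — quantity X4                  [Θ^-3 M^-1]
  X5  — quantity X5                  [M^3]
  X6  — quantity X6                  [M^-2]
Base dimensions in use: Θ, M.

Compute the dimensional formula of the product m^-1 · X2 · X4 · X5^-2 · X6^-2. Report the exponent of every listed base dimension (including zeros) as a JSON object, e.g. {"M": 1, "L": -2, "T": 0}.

Write exponents as rows Θ,M / cols m,ΔT,X1,X2,X3,X4,X5,X6:
  Θ: [ 0  1 -3 -2  3 -3  0  0]
  M: [ 1  0  3 -2  1 -1  3 -2]
  [Θ]: (-1)·0+(1)·-2+(1)·-3+(-2)·0+(-2)·0 = -5
  [M]: (-1)·1+(1)·-2+(1)·-1+(-2)·3+(-2)·-2 = -6
⇒ Θ^-5 M^-6

{"Θ": -5, "M": -6}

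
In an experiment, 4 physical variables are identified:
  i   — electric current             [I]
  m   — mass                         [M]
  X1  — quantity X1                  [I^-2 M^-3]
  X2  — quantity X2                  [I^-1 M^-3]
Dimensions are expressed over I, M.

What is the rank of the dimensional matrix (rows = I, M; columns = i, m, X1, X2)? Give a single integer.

Write exponents as rows I,M / cols i,m,X1,X2:
  I: [ 1  0 -2 -1]
  M: [ 0  1 -3 -3]
RREF → pivots at {i,m} ⇒ r = 2

2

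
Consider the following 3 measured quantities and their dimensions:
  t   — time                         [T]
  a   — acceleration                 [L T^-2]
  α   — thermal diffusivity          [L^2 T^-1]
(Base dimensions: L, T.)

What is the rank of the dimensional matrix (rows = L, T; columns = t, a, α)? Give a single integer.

Dimensional matrix (L×T by t×a×α):
  L: [ 0  1  2]
  T: [ 1 -2 -1]
RREF → pivots at {t,a} ⇒ r = 2

2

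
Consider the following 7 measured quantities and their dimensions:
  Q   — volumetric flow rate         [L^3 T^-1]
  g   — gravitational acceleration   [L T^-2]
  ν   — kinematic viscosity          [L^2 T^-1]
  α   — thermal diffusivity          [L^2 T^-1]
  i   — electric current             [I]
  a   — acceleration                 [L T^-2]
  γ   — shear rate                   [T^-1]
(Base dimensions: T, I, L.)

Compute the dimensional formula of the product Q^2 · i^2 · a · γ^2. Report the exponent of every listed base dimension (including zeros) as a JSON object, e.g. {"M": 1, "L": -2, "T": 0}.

Write exponents as rows T,I,L / cols Q,g,ν,α,i,a,γ:
  T: [-1 -2 -1 -1  0 -2 -1]
  I: [ 0  0  0  0  1  0  0]
  L: [ 3  1  2  2  0  1  0]
  [T]: (2)·-1+(2)·0+(1)·-2+(2)·-1 = -6
  [I]: (2)·0+(2)·1+(1)·0+(2)·0 = 2
  [L]: (2)·3+(2)·0+(1)·1+(2)·0 = 7
⇒ T^-6 I^2 L^7

{"T": -6, "I": 2, "L": 7}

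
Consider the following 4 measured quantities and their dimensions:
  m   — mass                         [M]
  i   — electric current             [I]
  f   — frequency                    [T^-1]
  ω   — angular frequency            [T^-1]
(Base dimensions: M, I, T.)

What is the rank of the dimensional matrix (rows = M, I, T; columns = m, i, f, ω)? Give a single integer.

Dimensional matrix (M×I×T by m×i×f×ω):
  M: [ 1  0  0  0]
  I: [ 0  1  0  0]
  T: [ 0  0 -1 -1]
Echelon form has 3 nonzero rows (pivots: m,i,f)

3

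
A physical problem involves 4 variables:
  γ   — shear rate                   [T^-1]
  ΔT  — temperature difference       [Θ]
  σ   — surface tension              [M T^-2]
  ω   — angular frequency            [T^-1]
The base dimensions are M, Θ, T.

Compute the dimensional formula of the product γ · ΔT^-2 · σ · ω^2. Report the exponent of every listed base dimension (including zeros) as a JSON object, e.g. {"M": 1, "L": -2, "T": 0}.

Write exponents as rows M,Θ,T / cols γ,ΔT,σ,ω:
  M: [ 0  0  1  0]
  Θ: [ 0  1  0  0]
  T: [-1  0 -2 -1]
  [M]: (1)·0+(-2)·0+(1)·1+(2)·0 = 1
  [Θ]: (1)·0+(-2)·1+(1)·0+(2)·0 = -2
  [T]: (1)·-1+(-2)·0+(1)·-2+(2)·-1 = -5
⇒ M Θ^-2 T^-5

{"M": 1, "Θ": -2, "T": -5}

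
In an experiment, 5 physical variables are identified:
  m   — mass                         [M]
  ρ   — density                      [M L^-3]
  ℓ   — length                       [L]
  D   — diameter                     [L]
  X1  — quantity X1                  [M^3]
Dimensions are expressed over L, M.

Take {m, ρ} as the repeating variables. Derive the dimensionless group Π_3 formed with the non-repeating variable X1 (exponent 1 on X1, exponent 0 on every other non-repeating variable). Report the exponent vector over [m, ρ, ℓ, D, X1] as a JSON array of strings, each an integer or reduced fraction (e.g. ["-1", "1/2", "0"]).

["-3", "0", "0", "0", "1"]

Exponent matrix [L,M] × [m,ρ,ℓ,D,X1]:
  L: [ 0 -3  1  1  0]
  M: [ 1  1  0  0  3]
Row reduction gives pivot columns m,ρ; rank = 2
Pivot set = {m,ρ}, free = {ℓ,D,X1}
RREF:
  r0: [   1    0  1/3  1/3    3]
  r1: [   0    1 -1/3 -1/3    0]
Fix exponent of X1 at 1, ℓ at 0, D at 0; solve each RREF row for its pivot's exponent:
  r0: exp(m) + (3)·1 = 0 ⇒ exp(m) = -3
  r1: exp(ρ) + (0)·1 = 0 ⇒ exp(ρ) = 0
Π_3 = m^-3 · X1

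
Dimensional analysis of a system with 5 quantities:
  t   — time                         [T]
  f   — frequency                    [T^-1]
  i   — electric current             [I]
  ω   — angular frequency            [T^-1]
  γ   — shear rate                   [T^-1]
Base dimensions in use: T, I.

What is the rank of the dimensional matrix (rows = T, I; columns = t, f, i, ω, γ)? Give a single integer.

2

Write exponents as rows T,I / cols t,f,i,ω,γ:
  T: [ 1 -1  0 -1 -1]
  I: [ 0  0  1  0  0]
Echelon form has 2 nonzero rows (pivots: t,i)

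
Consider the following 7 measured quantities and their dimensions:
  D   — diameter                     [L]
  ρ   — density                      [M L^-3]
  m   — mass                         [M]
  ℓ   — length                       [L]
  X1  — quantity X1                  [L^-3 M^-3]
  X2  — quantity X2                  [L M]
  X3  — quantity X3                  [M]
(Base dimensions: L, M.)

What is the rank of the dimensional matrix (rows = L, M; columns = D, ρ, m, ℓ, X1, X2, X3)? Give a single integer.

Dimensional matrix (L×M by D×ρ×m×ℓ×X1×X2×X3):
  L: [ 1 -3  0  1 -3  1  0]
  M: [ 0  1  1  0 -3  1  1]
Echelon form has 2 nonzero rows (pivots: D,ρ)

2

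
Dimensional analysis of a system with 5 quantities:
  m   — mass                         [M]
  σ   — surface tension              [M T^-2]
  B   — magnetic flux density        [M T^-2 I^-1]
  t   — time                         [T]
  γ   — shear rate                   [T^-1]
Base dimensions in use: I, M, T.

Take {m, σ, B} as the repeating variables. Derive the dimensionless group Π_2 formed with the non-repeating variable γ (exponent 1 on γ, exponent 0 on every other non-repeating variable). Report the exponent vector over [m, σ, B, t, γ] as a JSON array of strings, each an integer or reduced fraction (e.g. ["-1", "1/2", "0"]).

Dimensional matrix (I×M×T by m×σ×B×t×γ):
  I: [ 0  0 -1  0  0]
  M: [ 1  1  1  0  0]
  T: [ 0 -2 -2  1 -1]
Echelon form has 3 nonzero rows (pivots: m,σ,B)
Pivot set = {m,σ,B}, free = {t,γ}
RREF:
  r0: [   1    0    0  1/2 -1/2]
  r1: [   0    1    0 -1/2  1/2]
  r2: [   0    0    1    0    0]
Fix exponent of γ at 1, t at 0; solve each RREF row for its pivot's exponent:
  r0: exp(m) + (-1/2)·1 = 0 ⇒ exp(m) = 1/2
  r1: exp(σ) + (1/2)·1 = 0 ⇒ exp(σ) = -1/2
  r2: exp(B) + (0)·1 = 0 ⇒ exp(B) = 0
Π_2 = m^(1/2) · σ^(-1/2) · γ

["1/2", "-1/2", "0", "0", "1"]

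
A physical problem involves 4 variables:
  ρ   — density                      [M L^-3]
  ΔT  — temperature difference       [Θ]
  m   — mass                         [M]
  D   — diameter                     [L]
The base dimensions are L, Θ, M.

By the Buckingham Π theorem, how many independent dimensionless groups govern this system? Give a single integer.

1

Exponent matrix [L,Θ,M] × [ρ,ΔT,m,D]:
  L: [-3  0  0  1]
  Θ: [ 0  1  0  0]
  M: [ 1  0  1  0]
Echelon form has 3 nonzero rows (pivots: ρ,ΔT,m)
n=4, r=3 ⇒ 1 dimensionless group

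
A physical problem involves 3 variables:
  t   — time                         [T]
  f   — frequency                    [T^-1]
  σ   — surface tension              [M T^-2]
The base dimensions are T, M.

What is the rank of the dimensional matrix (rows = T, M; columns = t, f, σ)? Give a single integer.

Exponent matrix [T,M] × [t,f,σ]:
  T: [ 1 -1 -2]
  M: [ 0  0  1]
Echelon form has 2 nonzero rows (pivots: t,σ)

2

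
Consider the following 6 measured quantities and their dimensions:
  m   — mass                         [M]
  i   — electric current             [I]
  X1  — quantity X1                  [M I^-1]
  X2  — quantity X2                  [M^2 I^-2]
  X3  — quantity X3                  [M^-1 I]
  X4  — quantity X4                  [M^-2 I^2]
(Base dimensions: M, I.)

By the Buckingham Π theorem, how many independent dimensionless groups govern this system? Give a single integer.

Write exponents as rows M,I / cols m,i,X1,X2,X3,X4:
  M: [ 1  0  1  2 -1 -2]
  I: [ 0  1 -1 -2  1  2]
RREF → pivots at {m,i} ⇒ r = 2
6 vars − rank 2 = 4 Π groups

4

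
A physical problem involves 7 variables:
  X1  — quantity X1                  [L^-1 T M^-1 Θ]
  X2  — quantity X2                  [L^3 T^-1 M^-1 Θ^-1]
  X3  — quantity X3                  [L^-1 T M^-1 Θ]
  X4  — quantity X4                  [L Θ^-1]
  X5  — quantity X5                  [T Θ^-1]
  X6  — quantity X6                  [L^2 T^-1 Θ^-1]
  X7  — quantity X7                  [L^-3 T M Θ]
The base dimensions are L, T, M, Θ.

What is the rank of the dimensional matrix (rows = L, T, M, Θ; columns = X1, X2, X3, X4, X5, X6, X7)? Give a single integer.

3

Exponent matrix [L,T,M,Θ] × [X1,X2,X3,X4,X5,X6,X7]:
  L: [-1  3 -1  1  0  2 -3]
  T: [ 1 -1  1  0  1 -1  1]
  M: [-1 -1 -1  0  0  0  1]
  Θ: [ 1 -1  1 -1 -1 -1  1]
Echelon form has 3 nonzero rows (pivots: X1,X2,X4)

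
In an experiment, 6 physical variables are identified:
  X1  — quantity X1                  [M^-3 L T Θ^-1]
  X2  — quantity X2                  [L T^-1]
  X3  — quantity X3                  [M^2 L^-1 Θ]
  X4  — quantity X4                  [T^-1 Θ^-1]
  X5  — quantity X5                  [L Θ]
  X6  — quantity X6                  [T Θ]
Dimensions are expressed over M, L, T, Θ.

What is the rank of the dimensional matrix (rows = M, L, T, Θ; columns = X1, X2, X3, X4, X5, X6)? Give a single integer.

Write exponents as rows M,L,T,Θ / cols X1,X2,X3,X4,X5,X6:
  M: [-3  0  2  0  0  0]
  L: [ 1  1 -1  0  1  0]
  T: [ 1 -1  0 -1  0  1]
  Θ: [-1  0  1 -1  1  1]
RREF → pivots at {X1,X2,X3} ⇒ r = 3

3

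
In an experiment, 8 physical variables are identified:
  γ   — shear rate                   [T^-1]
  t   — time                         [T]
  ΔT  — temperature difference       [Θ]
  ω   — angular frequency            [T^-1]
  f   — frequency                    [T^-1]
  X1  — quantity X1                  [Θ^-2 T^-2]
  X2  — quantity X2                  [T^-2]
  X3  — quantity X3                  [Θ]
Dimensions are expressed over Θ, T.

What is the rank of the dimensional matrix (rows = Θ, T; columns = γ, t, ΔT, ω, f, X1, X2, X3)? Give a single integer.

Exponent matrix [Θ,T] × [γ,t,ΔT,ω,f,X1,X2,X3]:
  Θ: [ 0  0  1  0  0 -2  0  1]
  T: [-1  1  0 -1 -1 -2 -2  0]
Row reduction gives pivot columns γ,ΔT; rank = 2

2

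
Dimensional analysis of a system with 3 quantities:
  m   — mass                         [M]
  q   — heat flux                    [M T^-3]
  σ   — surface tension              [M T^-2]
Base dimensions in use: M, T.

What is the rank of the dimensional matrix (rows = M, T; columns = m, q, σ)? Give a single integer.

2

Write exponents as rows M,T / cols m,q,σ:
  M: [ 1  1  1]
  T: [ 0 -3 -2]
Row reduction gives pivot columns m,q; rank = 2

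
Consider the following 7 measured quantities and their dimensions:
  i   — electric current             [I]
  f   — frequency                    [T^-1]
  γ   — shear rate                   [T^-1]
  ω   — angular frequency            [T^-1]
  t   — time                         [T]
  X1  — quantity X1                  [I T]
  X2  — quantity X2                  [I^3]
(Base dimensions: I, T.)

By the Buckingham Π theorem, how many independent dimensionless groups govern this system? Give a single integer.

5

Exponent matrix [I,T] × [i,f,γ,ω,t,X1,X2]:
  I: [ 1  0  0  0  0  1  3]
  T: [ 0 -1 -1 -1  1  1  0]
Row reduction gives pivot columns i,f; rank = 2
n=7, r=2 ⇒ 5 dimensionless groups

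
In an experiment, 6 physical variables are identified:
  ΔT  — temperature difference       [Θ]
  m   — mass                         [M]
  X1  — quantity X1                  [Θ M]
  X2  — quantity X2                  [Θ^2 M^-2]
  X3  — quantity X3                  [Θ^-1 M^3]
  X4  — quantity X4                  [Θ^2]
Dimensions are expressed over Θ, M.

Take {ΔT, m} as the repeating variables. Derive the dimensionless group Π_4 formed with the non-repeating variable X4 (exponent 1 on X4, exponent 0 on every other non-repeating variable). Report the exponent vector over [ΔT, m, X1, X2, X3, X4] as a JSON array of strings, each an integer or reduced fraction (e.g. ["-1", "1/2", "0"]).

["-2", "0", "0", "0", "0", "1"]

Dimensional matrix (Θ×M by ΔT×m×X1×X2×X3×X4):
  Θ: [ 1  0  1  2 -1  2]
  M: [ 0  1  1 -2  3  0]
RREF → pivots at {ΔT,m} ⇒ r = 2
Pivot set = {ΔT,m}, free = {X1,X2,X3,X4}
RREF:
  r0: [   1    0    1    2   -1    2]
  r1: [   0    1    1   -2    3    0]
Fix exponent of X4 at 1, X1 at 0, X2 at 0, X3 at 0; solve each RREF row for its pivot's exponent:
  r0: exp(ΔT) + (2)·1 = 0 ⇒ exp(ΔT) = -2
  r1: exp(m) + (0)·1 = 0 ⇒ exp(m) = 0
Π_4 = ΔT^-2 · X4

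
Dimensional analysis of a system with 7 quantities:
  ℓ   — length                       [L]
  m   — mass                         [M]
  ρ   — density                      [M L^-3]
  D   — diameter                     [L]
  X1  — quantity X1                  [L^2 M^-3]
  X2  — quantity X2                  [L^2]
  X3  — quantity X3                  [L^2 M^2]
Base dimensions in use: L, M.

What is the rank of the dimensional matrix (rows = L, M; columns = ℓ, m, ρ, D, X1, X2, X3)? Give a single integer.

Write exponents as rows L,M / cols ℓ,m,ρ,D,X1,X2,X3:
  L: [ 1  0 -3  1  2  2  2]
  M: [ 0  1  1  0 -3  0  2]
Row reduction gives pivot columns ℓ,m; rank = 2

2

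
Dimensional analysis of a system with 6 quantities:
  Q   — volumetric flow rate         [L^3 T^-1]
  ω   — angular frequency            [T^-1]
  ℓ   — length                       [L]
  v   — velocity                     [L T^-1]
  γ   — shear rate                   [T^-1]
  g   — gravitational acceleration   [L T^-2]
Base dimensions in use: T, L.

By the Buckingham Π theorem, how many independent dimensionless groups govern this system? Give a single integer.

4

Dimensional matrix (T×L by Q×ω×ℓ×v×γ×g):
  T: [-1 -1  0 -1 -1 -2]
  L: [ 3  0  1  1  0  1]
RREF → pivots at {Q,ω} ⇒ r = 2
6 vars − rank 2 = 4 Π groups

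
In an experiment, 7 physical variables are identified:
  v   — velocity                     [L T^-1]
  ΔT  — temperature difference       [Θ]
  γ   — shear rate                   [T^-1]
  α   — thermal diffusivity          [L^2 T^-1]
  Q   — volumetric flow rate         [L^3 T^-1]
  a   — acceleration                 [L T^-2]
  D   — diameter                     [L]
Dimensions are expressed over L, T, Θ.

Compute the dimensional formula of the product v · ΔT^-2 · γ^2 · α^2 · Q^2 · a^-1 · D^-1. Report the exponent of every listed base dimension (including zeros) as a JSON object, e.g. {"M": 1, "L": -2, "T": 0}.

Write exponents as rows L,T,Θ / cols v,ΔT,γ,α,Q,a,D:
  L: [ 1  0  0  2  3  1  1]
  T: [-1  0 -1 -1 -1 -2  0]
  Θ: [ 0  1  0  0  0  0  0]
  [L]: (1)·1+(-2)·0+(2)·0+(2)·2+(2)·3+(-1)·1+(-1)·1 = 9
  [T]: (1)·-1+(-2)·0+(2)·-1+(2)·-1+(2)·-1+(-1)·-2+(-1)·0 = -5
  [Θ]: (1)·0+(-2)·1+(2)·0+(2)·0+(2)·0+(-1)·0+(-1)·0 = -2
⇒ L^9 T^-5 Θ^-2

{"L": 9, "T": -5, "Θ": -2}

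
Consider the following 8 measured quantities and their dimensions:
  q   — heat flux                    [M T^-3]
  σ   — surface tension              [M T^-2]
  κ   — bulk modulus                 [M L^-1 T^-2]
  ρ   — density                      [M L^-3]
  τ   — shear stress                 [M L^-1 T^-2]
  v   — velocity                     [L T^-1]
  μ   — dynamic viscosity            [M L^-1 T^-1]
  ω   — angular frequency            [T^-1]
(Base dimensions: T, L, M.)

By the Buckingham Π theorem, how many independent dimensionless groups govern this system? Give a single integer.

Write exponents as rows T,L,M / cols q,σ,κ,ρ,τ,v,μ,ω:
  T: [-3 -2 -2  0 -2 -1 -1 -1]
  L: [ 0  0 -1 -3 -1  1 -1  0]
  M: [ 1  1  1  1  1  0  1  0]
Echelon form has 3 nonzero rows (pivots: q,σ,κ)
Π count = n − r = 8 − 3 = 5

5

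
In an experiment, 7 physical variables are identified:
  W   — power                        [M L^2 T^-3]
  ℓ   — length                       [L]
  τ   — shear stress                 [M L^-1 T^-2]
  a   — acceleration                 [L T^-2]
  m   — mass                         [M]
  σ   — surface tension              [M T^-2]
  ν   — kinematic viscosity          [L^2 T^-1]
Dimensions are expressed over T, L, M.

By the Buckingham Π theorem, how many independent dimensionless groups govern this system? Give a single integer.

4

Dimensional matrix (T×L×M by W×ℓ×τ×a×m×σ×ν):
  T: [-3  0 -2 -2  0 -2 -1]
  L: [ 2  1 -1  1  0  0  2]
  M: [ 1  0  1  0  1  1  0]
Row reduction gives pivot columns W,ℓ,τ; rank = 3
7 vars − rank 3 = 4 Π groups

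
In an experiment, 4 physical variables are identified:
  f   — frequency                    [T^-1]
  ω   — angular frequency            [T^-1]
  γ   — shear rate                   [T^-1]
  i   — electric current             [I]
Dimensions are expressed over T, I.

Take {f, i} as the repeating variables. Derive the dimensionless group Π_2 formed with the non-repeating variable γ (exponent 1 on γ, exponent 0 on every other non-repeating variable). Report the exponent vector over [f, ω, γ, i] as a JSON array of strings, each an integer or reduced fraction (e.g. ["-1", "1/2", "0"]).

["-1", "0", "1", "0"]

Dimensional matrix (T×I by f×ω×γ×i):
  T: [-1 -1 -1  0]
  I: [ 0  0  0  1]
Echelon form has 2 nonzero rows (pivots: f,i)
Pivot set = {f,i}, free = {ω,γ}
RREF:
  r0: [   1    1    1    0]
  r1: [   0    0    0    1]
Fix exponent of γ at 1, ω at 0; solve each RREF row for its pivot's exponent:
  r0: exp(f) + (1)·1 = 0 ⇒ exp(f) = -1
  r1: exp(i) + (0)·1 = 0 ⇒ exp(i) = 0
Π_2 = f^-1 · γ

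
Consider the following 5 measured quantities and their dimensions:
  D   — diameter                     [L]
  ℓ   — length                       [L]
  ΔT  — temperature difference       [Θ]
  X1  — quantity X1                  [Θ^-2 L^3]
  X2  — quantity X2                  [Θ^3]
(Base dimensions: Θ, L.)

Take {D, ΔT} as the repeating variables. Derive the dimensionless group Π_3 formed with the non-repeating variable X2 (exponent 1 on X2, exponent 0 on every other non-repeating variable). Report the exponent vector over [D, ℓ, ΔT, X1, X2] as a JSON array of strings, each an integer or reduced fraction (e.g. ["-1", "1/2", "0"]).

["0", "0", "-3", "0", "1"]

Dimensional matrix (Θ×L by D×ℓ×ΔT×X1×X2):
  Θ: [ 0  0  1 -2  3]
  L: [ 1  1  0  3  0]
RREF → pivots at {D,ΔT} ⇒ r = 2
Repeat: D,ΔT; free: ℓ,X1,X2
RREF:
  r0: [   1    1    0    3    0]
  r1: [   0    0    1   -2    3]
Fix exponent of X2 at 1, ℓ at 0, X1 at 0; solve each RREF row for its pivot's exponent:
  r0: exp(D) + (0)·1 = 0 ⇒ exp(D) = 0
  r1: exp(ΔT) + (3)·1 = 0 ⇒ exp(ΔT) = -3
Π_3 = ΔT^-3 · X2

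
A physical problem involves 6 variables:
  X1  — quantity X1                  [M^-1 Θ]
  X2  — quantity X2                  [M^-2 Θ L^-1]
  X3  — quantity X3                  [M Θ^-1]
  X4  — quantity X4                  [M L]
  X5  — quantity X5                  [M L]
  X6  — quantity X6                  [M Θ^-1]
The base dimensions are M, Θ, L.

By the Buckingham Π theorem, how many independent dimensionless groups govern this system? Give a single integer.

Dimensional matrix (M×Θ×L by X1×X2×X3×X4×X5×X6):
  M: [-1 -2  1  1  1  1]
  Θ: [ 1  1 -1  0  0 -1]
  L: [ 0 -1  0  1  1  0]
Echelon form has 2 nonzero rows (pivots: X1,X2)
Π count = n − r = 6 − 2 = 4

4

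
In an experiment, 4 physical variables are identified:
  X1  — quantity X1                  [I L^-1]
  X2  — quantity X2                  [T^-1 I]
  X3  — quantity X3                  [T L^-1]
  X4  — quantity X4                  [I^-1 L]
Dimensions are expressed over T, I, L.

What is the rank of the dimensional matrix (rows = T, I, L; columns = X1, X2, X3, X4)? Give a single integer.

Write exponents as rows T,I,L / cols X1,X2,X3,X4:
  T: [ 0 -1  1  0]
  I: [ 1  1  0 -1]
  L: [-1  0 -1  1]
Echelon form has 2 nonzero rows (pivots: X1,X2)

2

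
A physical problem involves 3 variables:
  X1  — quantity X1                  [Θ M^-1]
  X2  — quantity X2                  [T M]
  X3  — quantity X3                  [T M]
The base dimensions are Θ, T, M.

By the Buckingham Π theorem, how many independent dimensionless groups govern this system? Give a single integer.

1

Dimensional matrix (Θ×T×M by X1×X2×X3):
  Θ: [ 1  0  0]
  T: [ 0  1  1]
  M: [-1  1  1]
Echelon form has 2 nonzero rows (pivots: X1,X2)
3 vars − rank 2 = 1 Π group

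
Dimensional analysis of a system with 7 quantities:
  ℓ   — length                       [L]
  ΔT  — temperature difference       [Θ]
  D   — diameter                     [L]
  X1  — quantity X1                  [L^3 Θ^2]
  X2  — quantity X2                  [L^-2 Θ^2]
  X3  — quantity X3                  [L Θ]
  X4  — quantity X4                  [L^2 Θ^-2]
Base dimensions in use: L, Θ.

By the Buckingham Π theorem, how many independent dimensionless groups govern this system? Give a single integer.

5

Exponent matrix [L,Θ] × [ℓ,ΔT,D,X1,X2,X3,X4]:
  L: [ 1  0  1  3 -2  1  2]
  Θ: [ 0  1  0  2  2  1 -2]
Echelon form has 2 nonzero rows (pivots: ℓ,ΔT)
n=7, r=2 ⇒ 5 dimensionless groups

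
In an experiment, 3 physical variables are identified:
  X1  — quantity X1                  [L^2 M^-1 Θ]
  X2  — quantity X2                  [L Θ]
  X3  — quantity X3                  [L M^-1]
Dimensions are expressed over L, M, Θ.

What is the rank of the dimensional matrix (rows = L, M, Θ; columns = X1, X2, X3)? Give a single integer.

Exponent matrix [L,M,Θ] × [X1,X2,X3]:
  L: [ 2  1  1]
  M: [-1  0 -1]
  Θ: [ 1  1  0]
Echelon form has 2 nonzero rows (pivots: X1,X2)

2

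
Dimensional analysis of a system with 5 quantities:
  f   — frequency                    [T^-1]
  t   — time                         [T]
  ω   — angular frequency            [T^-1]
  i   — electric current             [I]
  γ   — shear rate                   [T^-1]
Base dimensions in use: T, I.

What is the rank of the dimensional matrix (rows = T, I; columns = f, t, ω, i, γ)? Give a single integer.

2

Write exponents as rows T,I / cols f,t,ω,i,γ:
  T: [-1  1 -1  0 -1]
  I: [ 0  0  0  1  0]
RREF → pivots at {f,i} ⇒ r = 2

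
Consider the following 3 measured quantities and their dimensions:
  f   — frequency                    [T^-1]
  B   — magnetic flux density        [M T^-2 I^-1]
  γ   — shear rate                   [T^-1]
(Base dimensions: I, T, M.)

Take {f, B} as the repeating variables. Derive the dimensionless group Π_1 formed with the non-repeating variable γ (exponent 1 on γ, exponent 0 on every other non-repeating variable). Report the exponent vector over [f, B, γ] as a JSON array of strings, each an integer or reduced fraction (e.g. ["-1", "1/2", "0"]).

Write exponents as rows I,T,M / cols f,B,γ:
  I: [ 0 -1  0]
  T: [-1 -2 -1]
  M: [ 0  1  0]
RREF → pivots at {f,B} ⇒ r = 2
Repeat: f,B; free: γ
RREF:
  r0: [   1    0    1]
  r1: [   0    1    0]
  r2: [   0    0    0]
Fix exponent of γ at 1; solve each RREF row for its pivot's exponent:
  r0: exp(f) + (1)·1 = 0 ⇒ exp(f) = -1
  r1: exp(B) + (0)·1 = 0 ⇒ exp(B) = 0
Π_1 = f^-1 · γ

["-1", "0", "1"]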